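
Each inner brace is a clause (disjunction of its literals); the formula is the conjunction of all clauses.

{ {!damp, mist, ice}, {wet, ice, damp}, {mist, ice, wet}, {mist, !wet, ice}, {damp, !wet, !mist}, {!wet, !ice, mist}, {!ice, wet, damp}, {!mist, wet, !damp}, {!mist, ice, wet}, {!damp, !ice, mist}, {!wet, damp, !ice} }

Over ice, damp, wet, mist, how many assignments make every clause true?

2

There are 2^4 = 16 truth assignments over (ice, damp, wet, mist).
Check each against the 11 clauses (columns in the order ice, damp, wet, mist):
  F F F F  ✗ fails (wet || ice || damp)
  F F F T  ✗ fails (wet || ice || damp)
  F F T F  ✗ fails (mist || !wet || ice)
  F F T T  ✗ fails (damp || !wet || !mist)
  F T F F  ✗ fails (!damp || mist || ice)
  F T F T  ✗ fails (!mist || wet || !damp)
  F T T F  ✗ fails (!damp || mist || ice)
  F T T T  ✓ satisfies all
  T F F F  ✗ fails (!ice || wet || damp)
  T F F T  ✗ fails (!ice || wet || damp)
  T F T F  ✗ fails (!wet || !ice || mist)
  T F T T  ✗ fails (damp || !wet || !mist)
  T T F F  ✗ fails (!damp || !ice || mist)
  T T F T  ✗ fails (!mist || wet || !damp)
  T T T F  ✗ fails (!wet || !ice || mist)
  T T T T  ✓ satisfies all
2 of the 16 rows are models.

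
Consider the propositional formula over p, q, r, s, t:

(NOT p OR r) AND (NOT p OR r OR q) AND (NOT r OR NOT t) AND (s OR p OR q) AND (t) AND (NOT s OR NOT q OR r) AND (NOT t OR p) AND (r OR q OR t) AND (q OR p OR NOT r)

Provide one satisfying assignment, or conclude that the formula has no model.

Unit clause (t) forces t = true.
Unit clause (NOT r) forces r = false.
Unit clause (NOT p) forces p = false.
Now (p) is unsatisfied and unit — conflict.

UNSATISFIABLE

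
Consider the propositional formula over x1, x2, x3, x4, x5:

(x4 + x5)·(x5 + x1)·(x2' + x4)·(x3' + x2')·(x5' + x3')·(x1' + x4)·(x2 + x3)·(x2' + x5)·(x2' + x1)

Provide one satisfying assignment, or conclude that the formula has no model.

Suppose x4 = 1.
Suppose x5 = 0.
Unit clause (x1) forces x1 = 1.
Unit clause (x2') forces x2 = 0.
Unit clause (x3) forces x3 = 1.
All clauses are satisfied.

x1: 1,  x2: 0,  x3: 1,  x4: 1,  x5: 0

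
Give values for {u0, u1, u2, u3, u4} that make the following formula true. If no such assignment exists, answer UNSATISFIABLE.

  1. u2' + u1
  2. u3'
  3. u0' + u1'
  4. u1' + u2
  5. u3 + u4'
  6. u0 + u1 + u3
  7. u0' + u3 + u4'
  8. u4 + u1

The clause (u3') is unit, so u3 = 0.
The clause (u4') is unit, so u4 = 0.
The clause (u1) is unit, so u1 = 1.
The clause (u0') is unit, so u0 = 0.
The clause (u2) is unit, so u2 = 1.
This assignment satisfies each clause.

u0 ↦ 0,  u1 ↦ 1,  u2 ↦ 1,  u3 ↦ 0,  u4 ↦ 0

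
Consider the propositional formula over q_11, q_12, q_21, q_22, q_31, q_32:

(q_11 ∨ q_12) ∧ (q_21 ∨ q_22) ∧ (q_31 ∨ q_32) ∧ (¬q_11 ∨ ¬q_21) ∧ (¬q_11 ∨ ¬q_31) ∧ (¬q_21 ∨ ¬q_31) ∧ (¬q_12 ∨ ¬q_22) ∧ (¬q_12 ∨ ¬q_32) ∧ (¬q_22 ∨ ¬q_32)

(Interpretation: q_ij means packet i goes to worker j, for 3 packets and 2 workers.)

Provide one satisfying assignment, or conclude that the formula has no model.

UNSATISFIABLE

Case q_11 = True:
From the singleton clause (¬q_21), q_21 = False.
From the singleton clause (q_22), q_22 = True.
From the singleton clause (¬q_31), q_31 = False.
From the singleton clause (q_32), q_32 = True.
That conflicts with the unit clause (¬q_32).
That branch fails; take q_11 = False instead.
From the singleton clause (q_12), q_12 = True.
From the singleton clause (¬q_22), q_22 = False.
From the singleton clause (q_21), q_21 = True.
From the singleton clause (¬q_31), q_31 = False.
From the singleton clause (q_32), q_32 = True.
That conflicts with the unit clause (¬q_32).
Neither q_11 = True nor q_11 = False works.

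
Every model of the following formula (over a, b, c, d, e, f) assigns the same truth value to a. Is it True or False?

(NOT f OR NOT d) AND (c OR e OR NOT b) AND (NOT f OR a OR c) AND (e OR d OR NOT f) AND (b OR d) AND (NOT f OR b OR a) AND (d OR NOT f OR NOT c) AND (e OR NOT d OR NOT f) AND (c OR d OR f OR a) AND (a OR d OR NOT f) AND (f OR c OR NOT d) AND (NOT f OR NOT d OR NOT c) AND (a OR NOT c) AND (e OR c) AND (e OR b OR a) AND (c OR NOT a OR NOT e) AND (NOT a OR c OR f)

Suppose a = false.
(NOT c) alone gives c = false.
(NOT f) alone gives f = false.
(d) alone gives d = true.
That conflicts with the unit clause (NOT d).
So every satisfying assignment has a = True.

True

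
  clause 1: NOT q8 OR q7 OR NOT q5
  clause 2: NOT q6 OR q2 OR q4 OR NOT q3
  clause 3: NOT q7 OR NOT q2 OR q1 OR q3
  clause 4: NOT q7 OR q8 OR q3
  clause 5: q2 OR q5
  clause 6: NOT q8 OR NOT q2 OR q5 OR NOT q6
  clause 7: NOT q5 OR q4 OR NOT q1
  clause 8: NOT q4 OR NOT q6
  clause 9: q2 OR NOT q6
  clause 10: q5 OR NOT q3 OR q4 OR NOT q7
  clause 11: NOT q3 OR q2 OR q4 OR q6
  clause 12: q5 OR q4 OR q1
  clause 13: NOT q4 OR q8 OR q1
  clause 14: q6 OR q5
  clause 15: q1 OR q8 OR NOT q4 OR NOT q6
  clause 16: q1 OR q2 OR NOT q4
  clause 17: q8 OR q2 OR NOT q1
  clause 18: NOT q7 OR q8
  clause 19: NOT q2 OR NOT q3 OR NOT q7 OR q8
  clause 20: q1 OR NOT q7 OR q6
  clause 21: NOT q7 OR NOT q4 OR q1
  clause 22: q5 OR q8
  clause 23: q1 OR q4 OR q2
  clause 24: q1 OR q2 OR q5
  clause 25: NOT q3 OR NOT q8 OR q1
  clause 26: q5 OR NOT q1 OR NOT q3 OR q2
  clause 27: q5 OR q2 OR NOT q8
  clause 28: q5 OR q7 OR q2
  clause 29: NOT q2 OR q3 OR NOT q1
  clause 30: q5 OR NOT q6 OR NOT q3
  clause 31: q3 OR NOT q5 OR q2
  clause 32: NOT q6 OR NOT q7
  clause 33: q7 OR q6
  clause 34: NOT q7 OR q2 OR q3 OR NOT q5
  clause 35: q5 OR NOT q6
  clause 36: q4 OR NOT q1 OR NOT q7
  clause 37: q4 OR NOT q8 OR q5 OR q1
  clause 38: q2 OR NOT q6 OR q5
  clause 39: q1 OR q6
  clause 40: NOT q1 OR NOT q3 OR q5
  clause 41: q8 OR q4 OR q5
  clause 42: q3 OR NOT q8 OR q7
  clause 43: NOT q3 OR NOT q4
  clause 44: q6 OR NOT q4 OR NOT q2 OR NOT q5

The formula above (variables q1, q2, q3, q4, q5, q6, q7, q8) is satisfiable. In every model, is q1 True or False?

Suppose q1 = true.
Case q2 = true:
From the singleton clause (q3), q3 = true.
From the singleton clause (q5), q5 = true.
From the singleton clause (q4), q4 = true.
But (NOT q4) is also a unit clause — contradiction.
So q2 must be the other value — set q2 = false.
From the singleton clause (q5), q5 = true.
From the singleton clause (q4), q4 = true.
From the singleton clause (NOT q6), q6 = false.
From the singleton clause (q8), q8 = true.
From the singleton clause (q7), q7 = true.
From the singleton clause (q3), q3 = true.
But (NOT q3) is also a unit clause — contradiction.
Either choice for q2 ends in contradiction.
So every satisfying assignment has q1 = False.

False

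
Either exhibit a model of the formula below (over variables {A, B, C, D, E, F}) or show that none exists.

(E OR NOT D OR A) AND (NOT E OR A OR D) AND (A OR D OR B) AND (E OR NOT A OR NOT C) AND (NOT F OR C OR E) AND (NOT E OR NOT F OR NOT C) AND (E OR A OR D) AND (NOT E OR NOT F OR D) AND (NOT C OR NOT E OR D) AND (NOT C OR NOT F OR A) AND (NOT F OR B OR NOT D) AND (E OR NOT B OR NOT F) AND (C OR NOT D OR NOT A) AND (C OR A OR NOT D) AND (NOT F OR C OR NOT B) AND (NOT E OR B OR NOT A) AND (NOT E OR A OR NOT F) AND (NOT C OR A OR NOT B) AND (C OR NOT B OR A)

A=false; B=false; C=true; D=true; E=true; F=false

Case E = true:
Case A = false:
(D) alone gives D = true.
(C) alone gives C = true.
(NOT F) alone gives F = false.
(NOT B) alone gives B = false.
All clauses are satisfied.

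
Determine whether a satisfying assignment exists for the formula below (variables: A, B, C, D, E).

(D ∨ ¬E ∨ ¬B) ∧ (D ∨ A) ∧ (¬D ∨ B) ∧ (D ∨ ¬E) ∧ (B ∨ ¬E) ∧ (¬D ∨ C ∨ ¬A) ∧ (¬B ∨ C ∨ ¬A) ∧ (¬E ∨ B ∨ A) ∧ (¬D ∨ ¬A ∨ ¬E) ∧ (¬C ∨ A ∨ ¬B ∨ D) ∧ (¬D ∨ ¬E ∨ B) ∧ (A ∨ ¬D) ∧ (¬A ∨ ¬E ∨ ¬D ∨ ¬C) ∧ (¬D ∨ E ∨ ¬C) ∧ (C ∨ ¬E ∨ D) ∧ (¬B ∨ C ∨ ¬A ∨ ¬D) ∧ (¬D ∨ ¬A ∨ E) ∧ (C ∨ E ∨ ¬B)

Yes, satisfiable

Case D = False:
(A) alone gives A = True.
(¬E) alone gives E = False.
Case B = False:
All clauses hold; C can take either value.
A satisfying assignment: A ↦ True,  B ↦ False,  C ↦ True,  D ↦ False,  E ↦ False.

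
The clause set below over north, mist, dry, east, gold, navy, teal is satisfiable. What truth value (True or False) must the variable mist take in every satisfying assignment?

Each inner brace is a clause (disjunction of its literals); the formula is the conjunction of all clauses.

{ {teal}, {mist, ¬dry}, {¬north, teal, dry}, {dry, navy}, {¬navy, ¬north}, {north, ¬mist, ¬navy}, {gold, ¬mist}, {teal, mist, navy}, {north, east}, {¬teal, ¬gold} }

False

Suppose mist = True.
(teal) alone gives teal = True.
(gold) alone gives gold = True.
That conflicts with the unit clause (¬gold).
So every satisfying assignment has mist = False.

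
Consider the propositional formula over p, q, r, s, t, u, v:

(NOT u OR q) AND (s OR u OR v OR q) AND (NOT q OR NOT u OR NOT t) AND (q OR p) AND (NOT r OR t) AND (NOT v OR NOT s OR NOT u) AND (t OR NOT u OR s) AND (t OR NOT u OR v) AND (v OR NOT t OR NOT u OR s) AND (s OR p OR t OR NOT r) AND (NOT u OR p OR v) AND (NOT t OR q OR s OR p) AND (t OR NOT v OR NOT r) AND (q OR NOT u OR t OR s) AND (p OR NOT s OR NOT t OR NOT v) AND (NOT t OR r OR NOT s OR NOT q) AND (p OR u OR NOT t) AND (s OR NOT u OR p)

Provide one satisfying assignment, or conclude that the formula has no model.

p ↦ true,  q ↦ false,  r ↦ false,  s ↦ true,  t ↦ true,  u ↦ false,  v ↦ false

Suppose u = false.
Suppose q = false.
From the singleton clause (p), p = true.
Suppose s = true.
Suppose r = false.
All clauses hold; t, v can take either value.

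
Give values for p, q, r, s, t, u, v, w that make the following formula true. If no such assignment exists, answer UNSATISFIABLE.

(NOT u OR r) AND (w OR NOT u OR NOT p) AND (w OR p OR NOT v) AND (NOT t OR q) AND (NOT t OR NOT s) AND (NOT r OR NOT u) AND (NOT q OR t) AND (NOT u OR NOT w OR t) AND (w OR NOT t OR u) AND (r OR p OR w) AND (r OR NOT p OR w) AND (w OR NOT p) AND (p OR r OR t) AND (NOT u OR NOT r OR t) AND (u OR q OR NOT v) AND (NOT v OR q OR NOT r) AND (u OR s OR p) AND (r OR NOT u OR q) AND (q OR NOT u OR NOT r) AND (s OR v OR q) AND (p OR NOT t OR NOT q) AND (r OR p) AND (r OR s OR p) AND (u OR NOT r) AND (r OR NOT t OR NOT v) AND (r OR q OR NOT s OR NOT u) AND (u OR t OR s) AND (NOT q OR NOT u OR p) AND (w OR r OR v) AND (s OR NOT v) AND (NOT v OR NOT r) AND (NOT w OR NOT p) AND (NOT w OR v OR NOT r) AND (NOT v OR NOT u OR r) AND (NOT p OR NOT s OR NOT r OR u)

Try u = false.
(NOT r) alone gives r = false.
(p) alone gives p = true.
(w) alone gives w = true.
That conflicts with the unit clause (NOT w).
Backtrack on u: now try u = true.
(r) alone gives r = true.
That conflicts with the unit clause (NOT r).
Neither u = true nor u = false works.

UNSATISFIABLE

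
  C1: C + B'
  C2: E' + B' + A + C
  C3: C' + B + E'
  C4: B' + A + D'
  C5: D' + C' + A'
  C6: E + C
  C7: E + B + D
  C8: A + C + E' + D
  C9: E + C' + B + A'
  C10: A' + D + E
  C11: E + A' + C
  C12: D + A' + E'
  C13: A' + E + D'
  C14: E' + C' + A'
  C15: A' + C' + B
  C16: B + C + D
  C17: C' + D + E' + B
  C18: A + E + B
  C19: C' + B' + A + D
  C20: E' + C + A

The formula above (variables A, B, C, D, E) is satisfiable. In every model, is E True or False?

True

Suppose E = 0.
The clause (C) is unit, so C = 1.
Branch on D: set D = 0.
The clause (B) is unit, so B = 1.
The clause (A') is unit, so A = 0.
Now (A) is unsatisfied and unit — conflict.
Undo D and try D = 1.
The clause (A') is unit, so A = 0.
The clause (B') is unit, so B = 0.
Now (B) is unsatisfied and unit — conflict.
Both values of D lead to a conflict.
So every satisfying assignment has E = True.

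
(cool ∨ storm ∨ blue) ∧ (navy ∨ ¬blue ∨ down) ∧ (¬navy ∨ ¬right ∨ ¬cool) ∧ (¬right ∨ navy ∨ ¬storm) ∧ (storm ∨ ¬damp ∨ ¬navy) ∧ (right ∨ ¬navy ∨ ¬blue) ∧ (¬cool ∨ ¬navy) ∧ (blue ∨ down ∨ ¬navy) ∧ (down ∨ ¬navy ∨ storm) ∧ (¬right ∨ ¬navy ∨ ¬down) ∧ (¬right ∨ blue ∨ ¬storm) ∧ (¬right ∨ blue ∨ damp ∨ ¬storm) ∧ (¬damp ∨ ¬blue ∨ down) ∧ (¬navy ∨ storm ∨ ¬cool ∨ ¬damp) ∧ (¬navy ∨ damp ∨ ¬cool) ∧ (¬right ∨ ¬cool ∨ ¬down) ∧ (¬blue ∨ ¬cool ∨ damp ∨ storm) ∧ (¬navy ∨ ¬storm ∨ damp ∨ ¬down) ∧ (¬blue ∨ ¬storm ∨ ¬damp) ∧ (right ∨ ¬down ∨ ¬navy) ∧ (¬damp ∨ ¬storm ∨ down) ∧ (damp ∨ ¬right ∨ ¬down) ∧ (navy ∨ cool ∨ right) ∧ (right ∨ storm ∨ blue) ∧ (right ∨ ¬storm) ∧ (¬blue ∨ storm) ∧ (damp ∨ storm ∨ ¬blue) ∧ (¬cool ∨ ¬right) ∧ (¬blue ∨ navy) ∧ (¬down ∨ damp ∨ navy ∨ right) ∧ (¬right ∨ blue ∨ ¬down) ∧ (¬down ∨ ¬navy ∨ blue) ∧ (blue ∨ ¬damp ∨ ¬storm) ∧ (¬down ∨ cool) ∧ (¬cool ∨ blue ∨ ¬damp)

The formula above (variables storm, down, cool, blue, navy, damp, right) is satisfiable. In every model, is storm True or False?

Suppose storm = False.
(¬blue) alone gives blue = False.
(cool) alone gives cool = True.
(¬navy) alone gives navy = False.
(right) alone gives right = True.
But (¬right) is also a unit clause — contradiction.
So every satisfying assignment has storm = True.

True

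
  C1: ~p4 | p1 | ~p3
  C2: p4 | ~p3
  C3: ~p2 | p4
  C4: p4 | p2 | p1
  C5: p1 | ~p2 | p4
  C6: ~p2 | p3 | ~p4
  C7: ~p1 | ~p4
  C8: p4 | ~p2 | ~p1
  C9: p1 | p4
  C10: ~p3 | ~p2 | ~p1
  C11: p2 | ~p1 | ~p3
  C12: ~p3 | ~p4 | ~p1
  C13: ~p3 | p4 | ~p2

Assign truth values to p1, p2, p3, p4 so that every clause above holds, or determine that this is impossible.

p1 ↦ 1, p2 ↦ 0, p3 ↦ 0, p4 ↦ 0

Branch on p4: set p4 = 0.
(~p3) alone gives p3 = 0.
(~p2) alone gives p2 = 0.
(p1) alone gives p1 = 1.
Every clause now holds.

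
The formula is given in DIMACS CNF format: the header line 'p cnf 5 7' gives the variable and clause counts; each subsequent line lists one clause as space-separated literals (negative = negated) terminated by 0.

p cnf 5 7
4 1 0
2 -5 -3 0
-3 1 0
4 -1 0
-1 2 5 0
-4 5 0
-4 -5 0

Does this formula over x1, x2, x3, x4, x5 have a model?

Unsatisfiable

Case x4 = True:
Unit clause (x5) forces x5 = True.
But (¬x5) is also a unit clause — contradiction.
Undo x4 and try x4 = False.
Unit clause (x1) forces x1 = True.
But (¬x1) is also a unit clause — contradiction.
Either choice for x4 ends in contradiction.
No assignment satisfies every clause.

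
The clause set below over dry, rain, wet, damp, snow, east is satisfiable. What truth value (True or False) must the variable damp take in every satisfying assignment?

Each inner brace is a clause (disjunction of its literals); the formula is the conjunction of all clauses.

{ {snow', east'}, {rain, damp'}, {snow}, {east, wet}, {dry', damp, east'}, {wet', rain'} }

Suppose damp = 1.
The clause (rain) is unit, so rain = 1.
The clause (snow) is unit, so snow = 1.
The clause (east') is unit, so east = 0.
The clause (wet) is unit, so wet = 1.
That conflicts with the unit clause (wet').
So every satisfying assignment has damp = False.

False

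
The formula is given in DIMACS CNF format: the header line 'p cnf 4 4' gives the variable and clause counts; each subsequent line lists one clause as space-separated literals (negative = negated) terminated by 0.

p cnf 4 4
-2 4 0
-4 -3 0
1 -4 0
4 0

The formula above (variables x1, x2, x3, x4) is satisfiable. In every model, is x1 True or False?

Suppose x1 = False.
Unit clause (¬x4) forces x4 = False.
That conflicts with the unit clause (x4).
So every satisfying assignment has x1 = True.

True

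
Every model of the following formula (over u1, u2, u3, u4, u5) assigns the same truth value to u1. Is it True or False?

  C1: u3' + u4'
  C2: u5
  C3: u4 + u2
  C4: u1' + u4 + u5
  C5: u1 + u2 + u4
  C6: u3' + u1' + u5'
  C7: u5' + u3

Suppose u1 = 1.
Unit clause (u5) forces u5 = 1.
Unit clause (u3') forces u3 = 0.
But (u3) is also a unit clause — contradiction.
So every satisfying assignment has u1 = False.

False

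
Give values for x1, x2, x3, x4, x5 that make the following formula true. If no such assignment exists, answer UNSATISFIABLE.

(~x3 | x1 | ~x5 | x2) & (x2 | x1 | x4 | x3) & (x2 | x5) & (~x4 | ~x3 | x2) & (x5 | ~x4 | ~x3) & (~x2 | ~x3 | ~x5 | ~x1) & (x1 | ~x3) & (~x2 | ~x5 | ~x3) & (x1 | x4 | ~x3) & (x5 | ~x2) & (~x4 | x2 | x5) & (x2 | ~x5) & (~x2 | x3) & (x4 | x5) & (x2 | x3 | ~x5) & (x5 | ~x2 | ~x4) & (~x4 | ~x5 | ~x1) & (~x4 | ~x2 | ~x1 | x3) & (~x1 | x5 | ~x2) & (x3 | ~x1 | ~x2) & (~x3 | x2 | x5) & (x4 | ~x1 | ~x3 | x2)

Branch on x2: set x2 = 1.
From the singleton clause (x5), x5 = 1.
From the singleton clause (~x3), x3 = 0.
Now (x3) is unsatisfied and unit — conflict.
Undo x2 and try x2 = 0.
From the singleton clause (x5), x5 = 1.
Now (~x5) is unsatisfied and unit — conflict.
Both values of x2 lead to a conflict.

UNSATISFIABLE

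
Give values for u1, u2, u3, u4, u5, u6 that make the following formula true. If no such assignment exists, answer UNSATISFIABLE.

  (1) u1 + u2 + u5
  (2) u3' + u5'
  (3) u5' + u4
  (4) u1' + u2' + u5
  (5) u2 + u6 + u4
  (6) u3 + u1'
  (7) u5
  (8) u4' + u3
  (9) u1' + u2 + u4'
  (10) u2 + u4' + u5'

The clause (u5) is unit, so u5 = 1.
The clause (u3') is unit, so u3 = 0.
The clause (u4) is unit, so u4 = 1.
Now (u4') is unsatisfied and unit — conflict.

UNSATISFIABLE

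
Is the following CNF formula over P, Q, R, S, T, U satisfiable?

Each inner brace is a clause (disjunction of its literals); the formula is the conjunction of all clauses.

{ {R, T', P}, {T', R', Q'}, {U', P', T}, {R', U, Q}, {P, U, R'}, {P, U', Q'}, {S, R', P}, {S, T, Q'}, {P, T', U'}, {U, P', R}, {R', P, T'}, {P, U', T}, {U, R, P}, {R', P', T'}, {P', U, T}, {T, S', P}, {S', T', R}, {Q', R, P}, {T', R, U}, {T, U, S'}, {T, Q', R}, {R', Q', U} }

Satisfiable

Branch on R: set R = 0.
Branch on T: set T = 1.
The clause (P) is unit, so P = 1.
The clause (U) is unit, so U = 1.
The clause (S') is unit, so S = 0.
Every clause is now satisfied; Q is unconstrained.
A satisfying assignment: P ↦ 1, Q ↦ 0, R ↦ 0, S ↦ 0, T ↦ 1, U ↦ 1.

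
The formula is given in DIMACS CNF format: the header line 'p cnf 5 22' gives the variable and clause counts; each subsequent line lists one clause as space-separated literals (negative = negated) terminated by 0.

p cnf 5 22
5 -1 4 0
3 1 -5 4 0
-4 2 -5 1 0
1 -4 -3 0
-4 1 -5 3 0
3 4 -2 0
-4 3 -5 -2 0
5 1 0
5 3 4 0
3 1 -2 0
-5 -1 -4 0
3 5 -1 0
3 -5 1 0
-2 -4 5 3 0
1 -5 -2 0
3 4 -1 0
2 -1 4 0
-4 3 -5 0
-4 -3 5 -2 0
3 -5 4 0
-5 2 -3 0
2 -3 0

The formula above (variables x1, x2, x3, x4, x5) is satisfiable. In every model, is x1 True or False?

Suppose x1 = False.
Unit clause (x5) forces x5 = True.
Unit clause (x3) forces x3 = True.
Unit clause (¬x4) forces x4 = False.
Unit clause (¬x2) forces x2 = False.
Now (x2) is unsatisfied and unit — conflict.
So every satisfying assignment has x1 = True.

True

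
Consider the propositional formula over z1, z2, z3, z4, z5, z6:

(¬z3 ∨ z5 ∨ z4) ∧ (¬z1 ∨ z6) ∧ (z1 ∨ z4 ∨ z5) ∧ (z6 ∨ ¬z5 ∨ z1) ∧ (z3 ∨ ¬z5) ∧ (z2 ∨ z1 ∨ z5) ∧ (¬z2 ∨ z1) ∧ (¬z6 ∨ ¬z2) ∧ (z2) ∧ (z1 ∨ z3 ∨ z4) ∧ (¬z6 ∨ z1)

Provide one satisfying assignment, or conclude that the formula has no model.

UNSATISFIABLE

From the singleton clause (z2), z2 = True.
From the singleton clause (z1), z1 = True.
From the singleton clause (z6), z6 = True.
That conflicts with the unit clause (¬z6).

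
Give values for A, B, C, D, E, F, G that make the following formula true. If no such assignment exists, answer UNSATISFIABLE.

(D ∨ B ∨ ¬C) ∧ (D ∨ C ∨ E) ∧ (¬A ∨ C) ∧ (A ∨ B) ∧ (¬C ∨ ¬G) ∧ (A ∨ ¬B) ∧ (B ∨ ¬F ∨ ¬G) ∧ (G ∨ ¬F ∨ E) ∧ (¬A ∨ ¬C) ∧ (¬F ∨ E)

UNSATISFIABLE

Case A = False:
Unit clause (B) forces B = True.
But (¬B) is also a unit clause — contradiction.
Undo A and try A = True.
Unit clause (C) forces C = True.
But (¬C) is also a unit clause — contradiction.
Neither A = True nor A = False works.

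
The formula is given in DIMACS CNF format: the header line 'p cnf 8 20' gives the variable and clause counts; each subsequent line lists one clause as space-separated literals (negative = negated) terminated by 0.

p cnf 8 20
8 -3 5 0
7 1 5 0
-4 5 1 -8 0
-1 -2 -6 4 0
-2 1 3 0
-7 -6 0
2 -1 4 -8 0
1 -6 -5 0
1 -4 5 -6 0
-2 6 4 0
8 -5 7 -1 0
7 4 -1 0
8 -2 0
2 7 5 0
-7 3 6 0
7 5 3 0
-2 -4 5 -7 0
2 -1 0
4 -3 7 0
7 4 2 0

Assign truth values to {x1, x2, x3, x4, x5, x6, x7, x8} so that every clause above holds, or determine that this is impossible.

x1 ↦ False, x2 ↦ False, x3 ↦ True, x4 ↦ False, x5 ↦ False, x6 ↦ False, x7 ↦ True, x8 ↦ True

Branch on x7: set x7 = True.
Unit clause (¬x6) forces x6 = False.
Unit clause (x3) forces x3 = True.
Branch on x8: set x8 = True.
Branch on x2: set x2 = False.
Unit clause (¬x1) forces x1 = False.
Branch on x4: set x4 = False.
No clause remains; x5 is free.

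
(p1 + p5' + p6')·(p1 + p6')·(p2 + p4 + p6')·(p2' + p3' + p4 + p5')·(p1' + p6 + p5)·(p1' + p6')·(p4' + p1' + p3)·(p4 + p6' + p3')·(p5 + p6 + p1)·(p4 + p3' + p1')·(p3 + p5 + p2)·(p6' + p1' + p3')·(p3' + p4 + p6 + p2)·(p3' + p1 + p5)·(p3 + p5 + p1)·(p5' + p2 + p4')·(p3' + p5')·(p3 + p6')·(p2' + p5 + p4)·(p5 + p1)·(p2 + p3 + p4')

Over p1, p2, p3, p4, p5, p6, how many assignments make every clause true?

There are 2^6 = 64 truth assignments over (p1, p2, p3, p4, p5, p6).
Split on p3. With p3 = 1, the clauses containing p3 are satisfied and p3' drops from the rest; 0 of the 2^5 = 32 assignments to the other variables satisfy what remains.
With p3 = 0, by the same count on the reduced clause set, 5 assignments work.
Total: 0 + 5 = 5.

5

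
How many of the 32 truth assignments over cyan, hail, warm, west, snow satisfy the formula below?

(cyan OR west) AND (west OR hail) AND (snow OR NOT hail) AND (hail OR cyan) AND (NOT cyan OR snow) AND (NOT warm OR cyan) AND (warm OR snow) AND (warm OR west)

6

There are 2^5 = 32 truth assignments over (cyan, hail, warm, west, snow).
Split on cyan. With cyan = true, the clauses containing cyan are satisfied and NOT cyan drops from the rest; 5 of the 2^4 = 16 assignments to the other variables satisfy what remains.
With cyan = false, by the same count on the reduced clause set, 1 assignment works.
(One model: cyan=F, hail=T, warm=F, west=T, snow=T.)
Total: 5 + 1 = 6.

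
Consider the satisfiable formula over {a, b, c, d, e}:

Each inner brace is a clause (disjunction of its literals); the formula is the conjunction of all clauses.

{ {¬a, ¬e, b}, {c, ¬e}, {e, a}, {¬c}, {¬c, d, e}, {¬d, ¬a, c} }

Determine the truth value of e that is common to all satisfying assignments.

Suppose e = True.
Unit clause (c) forces c = True.
Now (¬c) is unsatisfied and unit — conflict.
So every satisfying assignment has e = False.

False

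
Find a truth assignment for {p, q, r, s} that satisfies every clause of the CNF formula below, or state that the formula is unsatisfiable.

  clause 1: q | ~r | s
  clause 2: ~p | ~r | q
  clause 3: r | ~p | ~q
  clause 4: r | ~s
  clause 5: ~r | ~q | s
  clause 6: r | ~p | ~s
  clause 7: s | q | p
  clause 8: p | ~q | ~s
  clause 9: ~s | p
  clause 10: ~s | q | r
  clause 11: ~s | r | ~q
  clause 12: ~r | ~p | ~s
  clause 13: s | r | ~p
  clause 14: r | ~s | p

p: 0,  q: 1,  r: 0,  s: 0

Suppose r = 0.
From the singleton clause (~s), s = 0.
From the singleton clause (~p), p = 0.
From the singleton clause (q), q = 1.
Every clause now holds.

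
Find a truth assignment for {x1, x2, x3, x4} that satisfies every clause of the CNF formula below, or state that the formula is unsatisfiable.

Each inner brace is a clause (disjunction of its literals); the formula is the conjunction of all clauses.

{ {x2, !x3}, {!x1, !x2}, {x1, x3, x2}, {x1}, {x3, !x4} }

x1=true, x2=false, x3=false, x4=false

Unit clause (x1) forces x1 = true.
Unit clause (!x2) forces x2 = false.
Unit clause (!x3) forces x3 = false.
Unit clause (!x4) forces x4 = false.
All clauses are satisfied.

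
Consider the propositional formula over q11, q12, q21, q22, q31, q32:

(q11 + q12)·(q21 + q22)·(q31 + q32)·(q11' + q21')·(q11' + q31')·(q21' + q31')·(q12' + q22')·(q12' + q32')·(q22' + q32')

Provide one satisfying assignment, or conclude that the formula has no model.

Case q11 = 1:
From the singleton clause (q21'), q21 = 0.
From the singleton clause (q22), q22 = 1.
From the singleton clause (q31'), q31 = 0.
From the singleton clause (q32), q32 = 1.
That conflicts with the unit clause (q32').
So q11 must be the other value — set q11 = 0.
From the singleton clause (q12), q12 = 1.
From the singleton clause (q22'), q22 = 0.
From the singleton clause (q21), q21 = 1.
From the singleton clause (q31'), q31 = 0.
From the singleton clause (q32), q32 = 1.
That conflicts with the unit clause (q32').
Both values of q11 lead to a conflict.

UNSATISFIABLE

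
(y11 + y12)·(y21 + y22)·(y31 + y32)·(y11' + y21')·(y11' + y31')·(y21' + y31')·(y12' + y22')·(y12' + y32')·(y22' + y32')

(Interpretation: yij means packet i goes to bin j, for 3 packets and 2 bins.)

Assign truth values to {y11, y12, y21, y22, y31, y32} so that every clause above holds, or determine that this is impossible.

Case y11 = 1:
(y21') alone gives y21 = 0.
(y22) alone gives y22 = 1.
(y31') alone gives y31 = 0.
(y32) alone gives y32 = 1.
Now (y32') is unsatisfied and unit — conflict.
That branch fails; take y11 = 0 instead.
(y12) alone gives y12 = 1.
(y22') alone gives y22 = 0.
(y21) alone gives y21 = 1.
(y31') alone gives y31 = 0.
(y32) alone gives y32 = 1.
Now (y32') is unsatisfied and unit — conflict.
Either choice for y11 ends in contradiction.

UNSATISFIABLE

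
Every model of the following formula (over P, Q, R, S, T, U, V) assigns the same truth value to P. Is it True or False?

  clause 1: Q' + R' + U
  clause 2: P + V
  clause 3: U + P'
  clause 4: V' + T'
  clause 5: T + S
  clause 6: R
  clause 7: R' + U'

False

Suppose P = 1.
The clause (U) is unit, so U = 1.
The clause (R) is unit, so R = 1.
Now (R') is unsatisfied and unit — conflict.
So every satisfying assignment has P = False.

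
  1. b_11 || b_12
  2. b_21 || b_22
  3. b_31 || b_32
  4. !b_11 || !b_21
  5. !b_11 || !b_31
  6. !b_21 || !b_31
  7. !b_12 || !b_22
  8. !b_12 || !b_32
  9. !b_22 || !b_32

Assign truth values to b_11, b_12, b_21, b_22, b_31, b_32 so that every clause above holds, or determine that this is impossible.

UNSATISFIABLE

Suppose b_11 = true.
The clause (!b_21) is unit, so b_21 = false.
The clause (b_22) is unit, so b_22 = true.
The clause (!b_31) is unit, so b_31 = false.
The clause (b_32) is unit, so b_32 = true.
But (!b_32) is also a unit clause — contradiction.
That branch fails; take b_11 = false instead.
The clause (b_12) is unit, so b_12 = true.
The clause (!b_22) is unit, so b_22 = false.
The clause (b_21) is unit, so b_21 = true.
The clause (!b_31) is unit, so b_31 = false.
The clause (b_32) is unit, so b_32 = true.
But (!b_32) is also a unit clause — contradiction.
Neither b_11 = true nor b_11 = false works.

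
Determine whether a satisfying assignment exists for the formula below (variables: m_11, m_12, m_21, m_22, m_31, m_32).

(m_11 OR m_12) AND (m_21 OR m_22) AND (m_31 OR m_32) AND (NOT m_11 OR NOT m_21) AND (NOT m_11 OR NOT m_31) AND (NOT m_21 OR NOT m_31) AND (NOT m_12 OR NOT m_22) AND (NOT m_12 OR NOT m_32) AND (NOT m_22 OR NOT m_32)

No, unsatisfiable

Try m_11 = true.
From the singleton clause (NOT m_21), m_21 = false.
From the singleton clause (m_22), m_22 = true.
From the singleton clause (NOT m_31), m_31 = false.
From the singleton clause (m_32), m_32 = true.
That conflicts with the unit clause (NOT m_32).
Undo m_11 and try m_11 = false.
From the singleton clause (m_12), m_12 = true.
From the singleton clause (NOT m_22), m_22 = false.
From the singleton clause (m_21), m_21 = true.
From the singleton clause (NOT m_31), m_31 = false.
From the singleton clause (m_32), m_32 = true.
That conflicts with the unit clause (NOT m_32).
Either choice for m_11 ends in contradiction.
No assignment satisfies every clause.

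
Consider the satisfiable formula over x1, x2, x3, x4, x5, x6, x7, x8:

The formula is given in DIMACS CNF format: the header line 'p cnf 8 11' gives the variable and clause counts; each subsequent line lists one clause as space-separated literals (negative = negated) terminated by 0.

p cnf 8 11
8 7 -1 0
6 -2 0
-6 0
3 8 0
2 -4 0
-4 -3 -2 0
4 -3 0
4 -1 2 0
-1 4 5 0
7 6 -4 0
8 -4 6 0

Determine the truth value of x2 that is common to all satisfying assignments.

False

Suppose x2 = True.
(x6) alone gives x6 = True.
But (¬x6) is also a unit clause — contradiction.
So every satisfying assignment has x2 = False.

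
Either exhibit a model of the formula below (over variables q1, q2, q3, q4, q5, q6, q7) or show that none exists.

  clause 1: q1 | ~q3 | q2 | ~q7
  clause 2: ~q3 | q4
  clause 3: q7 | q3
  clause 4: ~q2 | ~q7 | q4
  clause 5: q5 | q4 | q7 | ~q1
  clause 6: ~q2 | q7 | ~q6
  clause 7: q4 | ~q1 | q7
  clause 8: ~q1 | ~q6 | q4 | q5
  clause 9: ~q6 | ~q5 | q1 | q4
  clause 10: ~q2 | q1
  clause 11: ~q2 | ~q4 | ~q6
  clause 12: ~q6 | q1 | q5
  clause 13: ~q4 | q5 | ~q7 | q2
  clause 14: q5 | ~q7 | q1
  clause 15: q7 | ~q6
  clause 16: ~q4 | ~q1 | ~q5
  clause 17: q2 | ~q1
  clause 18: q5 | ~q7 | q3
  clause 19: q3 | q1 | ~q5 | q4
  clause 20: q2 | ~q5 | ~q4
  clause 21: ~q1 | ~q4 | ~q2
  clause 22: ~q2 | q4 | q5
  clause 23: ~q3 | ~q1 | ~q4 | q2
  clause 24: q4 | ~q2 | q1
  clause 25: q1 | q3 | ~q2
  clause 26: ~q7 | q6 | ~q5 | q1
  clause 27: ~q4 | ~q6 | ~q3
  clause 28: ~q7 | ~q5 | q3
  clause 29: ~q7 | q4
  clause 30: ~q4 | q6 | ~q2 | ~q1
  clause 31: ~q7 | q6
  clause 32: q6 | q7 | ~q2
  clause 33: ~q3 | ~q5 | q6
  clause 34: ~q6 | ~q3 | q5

Branch on q3: set q3 = 1.
Unit clause (q4) forces q4 = 1.
Unit clause (~q6) forces q6 = 0.
Unit clause (~q7) forces q7 = 0.
Unit clause (~q2) forces q2 = 0.
Unit clause (~q1) forces q1 = 0.
Unit clause (~q5) forces q5 = 0.
This assignment satisfies each clause.

q1=0,  q2=0,  q3=1,  q4=1,  q5=0,  q6=0,  q7=0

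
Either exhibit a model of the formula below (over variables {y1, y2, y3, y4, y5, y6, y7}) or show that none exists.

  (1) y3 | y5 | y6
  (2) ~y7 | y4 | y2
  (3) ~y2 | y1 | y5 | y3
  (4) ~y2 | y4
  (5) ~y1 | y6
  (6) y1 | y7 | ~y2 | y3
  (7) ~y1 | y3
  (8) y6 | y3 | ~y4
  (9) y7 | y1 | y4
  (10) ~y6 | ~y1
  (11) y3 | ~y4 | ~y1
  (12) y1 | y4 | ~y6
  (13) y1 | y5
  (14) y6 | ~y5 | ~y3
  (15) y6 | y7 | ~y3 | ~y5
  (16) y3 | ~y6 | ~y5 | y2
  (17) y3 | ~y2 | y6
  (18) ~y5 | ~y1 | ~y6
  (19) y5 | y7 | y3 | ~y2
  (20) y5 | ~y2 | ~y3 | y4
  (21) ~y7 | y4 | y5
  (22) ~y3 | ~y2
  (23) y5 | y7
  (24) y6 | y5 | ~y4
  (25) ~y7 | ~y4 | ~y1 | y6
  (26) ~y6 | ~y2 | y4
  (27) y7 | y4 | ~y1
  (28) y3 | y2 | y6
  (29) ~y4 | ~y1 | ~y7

Branch on y2: set y2 = 1.
The clause (y4) is unit, so y4 = 1.
The clause (~y3) is unit, so y3 = 0.
The clause (~y1) is unit, so y1 = 0.
The clause (y5) is unit, so y5 = 1.
The clause (y7) is unit, so y7 = 1.
The clause (y6) is unit, so y6 = 1.
This assignment satisfies each clause.

y1 ↦ 0; y2 ↦ 1; y3 ↦ 0; y4 ↦ 1; y5 ↦ 1; y6 ↦ 1; y7 ↦ 1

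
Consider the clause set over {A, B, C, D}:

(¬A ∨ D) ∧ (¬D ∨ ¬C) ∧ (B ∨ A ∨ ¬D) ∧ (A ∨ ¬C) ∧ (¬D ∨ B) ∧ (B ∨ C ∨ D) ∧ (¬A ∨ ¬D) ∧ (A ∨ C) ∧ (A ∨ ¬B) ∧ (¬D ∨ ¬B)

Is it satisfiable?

Case A = False:
Unit clause (¬C) forces C = False.
That conflicts with the unit clause (C).
So A must be the other value — set A = True.
Unit clause (D) forces D = True.
That conflicts with the unit clause (¬D).
Either choice for A ends in contradiction.
No assignment satisfies every clause.

Unsatisfiable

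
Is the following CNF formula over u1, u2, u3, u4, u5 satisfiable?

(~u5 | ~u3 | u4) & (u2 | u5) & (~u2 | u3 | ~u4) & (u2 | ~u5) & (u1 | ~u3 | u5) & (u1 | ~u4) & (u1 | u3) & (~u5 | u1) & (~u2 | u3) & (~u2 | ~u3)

No, unsatisfiable

Branch on u2: set u2 = 1.
The clause (u3) is unit, so u3 = 1.
But (~u3) is also a unit clause — contradiction.
Undo u2 and try u2 = 0.
The clause (u5) is unit, so u5 = 1.
But (~u5) is also a unit clause — contradiction.
Neither u2 = 1 nor u2 = 0 works.
No assignment satisfies every clause.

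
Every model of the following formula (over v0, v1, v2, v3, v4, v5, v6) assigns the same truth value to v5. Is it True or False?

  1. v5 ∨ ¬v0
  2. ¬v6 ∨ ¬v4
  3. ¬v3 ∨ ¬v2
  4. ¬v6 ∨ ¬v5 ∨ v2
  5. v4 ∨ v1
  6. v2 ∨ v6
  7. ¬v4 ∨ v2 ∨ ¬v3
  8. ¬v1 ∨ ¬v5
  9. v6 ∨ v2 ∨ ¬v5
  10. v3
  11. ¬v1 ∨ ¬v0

False

Suppose v5 = True.
From the singleton clause (¬v1), v1 = False.
From the singleton clause (v4), v4 = True.
From the singleton clause (¬v6), v6 = False.
From the singleton clause (v2), v2 = True.
From the singleton clause (¬v3), v3 = False.
That conflicts with the unit clause (v3).
So every satisfying assignment has v5 = False.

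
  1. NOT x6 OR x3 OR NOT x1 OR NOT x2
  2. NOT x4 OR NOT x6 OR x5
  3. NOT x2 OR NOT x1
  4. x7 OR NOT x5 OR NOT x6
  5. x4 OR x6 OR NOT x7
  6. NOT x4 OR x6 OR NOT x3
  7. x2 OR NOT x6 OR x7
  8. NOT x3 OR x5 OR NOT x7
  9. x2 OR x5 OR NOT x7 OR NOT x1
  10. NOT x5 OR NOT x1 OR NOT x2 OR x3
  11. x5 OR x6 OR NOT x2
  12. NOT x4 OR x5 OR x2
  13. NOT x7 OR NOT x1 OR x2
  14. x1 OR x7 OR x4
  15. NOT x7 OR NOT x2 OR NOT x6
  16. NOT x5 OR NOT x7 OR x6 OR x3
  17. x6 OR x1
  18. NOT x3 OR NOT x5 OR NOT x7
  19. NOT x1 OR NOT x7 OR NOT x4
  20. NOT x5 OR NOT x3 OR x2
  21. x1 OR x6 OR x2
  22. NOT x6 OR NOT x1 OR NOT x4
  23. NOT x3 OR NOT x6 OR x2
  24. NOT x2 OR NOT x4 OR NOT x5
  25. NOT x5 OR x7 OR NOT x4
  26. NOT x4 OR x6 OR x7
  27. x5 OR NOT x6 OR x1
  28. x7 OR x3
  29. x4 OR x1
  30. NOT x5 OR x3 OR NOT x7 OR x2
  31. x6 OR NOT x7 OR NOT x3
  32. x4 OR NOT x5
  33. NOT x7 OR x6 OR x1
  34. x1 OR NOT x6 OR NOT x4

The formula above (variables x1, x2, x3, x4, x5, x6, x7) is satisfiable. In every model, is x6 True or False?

Suppose x6 = true.
Suppose x4 = false.
Unit clause (x1) forces x1 = true.
Unit clause (NOT x2) forces x2 = false.
Unit clause (x7) forces x7 = true.
That conflicts with the unit clause (NOT x7).
Undo x4 and try x4 = true.
Unit clause (x5) forces x5 = true.
Unit clause (x7) forces x7 = true.
Unit clause (NOT x2) forces x2 = false.
Unit clause (NOT x1) forces x1 = false.
That conflicts with the unit clause (x1).
Either choice for x4 ends in contradiction.
So every satisfying assignment has x6 = False.

False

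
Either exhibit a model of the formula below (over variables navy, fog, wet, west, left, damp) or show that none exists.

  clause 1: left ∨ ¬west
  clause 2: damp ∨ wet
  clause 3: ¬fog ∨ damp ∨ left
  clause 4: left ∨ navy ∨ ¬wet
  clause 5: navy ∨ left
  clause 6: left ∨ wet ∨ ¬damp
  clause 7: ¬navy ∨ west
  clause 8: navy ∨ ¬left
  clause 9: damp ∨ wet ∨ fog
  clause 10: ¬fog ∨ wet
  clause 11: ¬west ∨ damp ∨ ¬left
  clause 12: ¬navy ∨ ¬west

UNSATISFIABLE

Suppose left = True.
The clause (navy) is unit, so navy = True.
The clause (west) is unit, so west = True.
But (¬west) is also a unit clause — contradiction.
So left must be the other value — set left = False.
The clause (¬west) is unit, so west = False.
The clause (navy) is unit, so navy = True.
But (¬navy) is also a unit clause — contradiction.
Either choice for left ends in contradiction.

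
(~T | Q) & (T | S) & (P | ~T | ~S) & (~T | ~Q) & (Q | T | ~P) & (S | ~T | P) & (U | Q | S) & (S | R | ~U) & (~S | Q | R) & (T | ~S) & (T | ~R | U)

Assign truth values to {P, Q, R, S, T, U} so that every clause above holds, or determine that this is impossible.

Try T = 0.
(S) alone gives S = 1.
That conflicts with the unit clause (~S).
So T must be the other value — set T = 1.
(Q) alone gives Q = 1.
That conflicts with the unit clause (~Q).
Both values of T lead to a conflict.

UNSATISFIABLE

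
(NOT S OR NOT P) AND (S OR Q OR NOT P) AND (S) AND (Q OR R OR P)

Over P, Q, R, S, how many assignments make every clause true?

3

There are 2^4 = 16 truth assignments over (P, Q, R, S).
Check each against the 4 clauses (columns in the order P, Q, R, S):
  F F F F  ✗ fails (S)
  F F F T  ✗ fails (Q OR R OR P)
  F F T F  ✗ fails (S)
  F F T T  ✓ satisfies all
  F T F F  ✗ fails (S)
  F T F T  ✓ satisfies all
  F T T F  ✗ fails (S)
  F T T T  ✓ satisfies all
  T F F F  ✗ fails (S OR Q OR NOT P)
  T F F T  ✗ fails (NOT S OR NOT P)
  T F T F  ✗ fails (S OR Q OR NOT P)
  T F T T  ✗ fails (NOT S OR NOT P)
  T T F F  ✗ fails (S)
  T T F T  ✗ fails (NOT S OR NOT P)
  T T T F  ✗ fails (S)
  T T T T  ✗ fails (NOT S OR NOT P)
3 of the 16 rows are models.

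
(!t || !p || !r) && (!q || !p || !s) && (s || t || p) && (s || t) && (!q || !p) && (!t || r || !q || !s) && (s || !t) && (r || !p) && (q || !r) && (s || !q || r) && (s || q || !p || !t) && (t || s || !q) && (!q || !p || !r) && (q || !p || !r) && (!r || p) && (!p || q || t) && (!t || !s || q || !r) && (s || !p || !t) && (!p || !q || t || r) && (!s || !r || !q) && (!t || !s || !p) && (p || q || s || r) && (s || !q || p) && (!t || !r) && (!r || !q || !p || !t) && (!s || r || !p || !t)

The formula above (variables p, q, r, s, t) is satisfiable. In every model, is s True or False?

True

Suppose s = false.
From the singleton clause (t), t = true.
Now (!t) is unsatisfied and unit — conflict.
So every satisfying assignment has s = True.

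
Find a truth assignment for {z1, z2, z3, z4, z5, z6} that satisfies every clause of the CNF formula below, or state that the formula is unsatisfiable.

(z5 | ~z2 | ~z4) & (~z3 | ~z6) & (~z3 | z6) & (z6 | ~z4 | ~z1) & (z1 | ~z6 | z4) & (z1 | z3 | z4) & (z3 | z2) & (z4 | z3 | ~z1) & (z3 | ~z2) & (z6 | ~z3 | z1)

Case z3 = 0:
From the singleton clause (z2), z2 = 1.
But (~z2) is also a unit clause — contradiction.
Backtrack on z3: now try z3 = 1.
From the singleton clause (~z6), z6 = 0.
But (z6) is also a unit clause — contradiction.
Neither z3 = 1 nor z3 = 0 works.

UNSATISFIABLE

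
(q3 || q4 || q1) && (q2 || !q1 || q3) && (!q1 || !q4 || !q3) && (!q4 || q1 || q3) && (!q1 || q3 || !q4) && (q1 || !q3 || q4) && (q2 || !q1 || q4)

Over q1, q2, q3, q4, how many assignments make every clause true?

There are 2^4 = 16 truth assignments over (q1, q2, q3, q4).
Check each against the 7 clauses (columns in the order q1, q2, q3, q4):
  F F F F  ✗ fails (q3 || q4 || q1)
  F F F T  ✗ fails (!q4 || q1 || q3)
  F F T F  ✗ fails (q1 || !q3 || q4)
  F F T T  ✓ satisfies all
  F T F F  ✗ fails (q3 || q4 || q1)
  F T F T  ✗ fails (!q4 || q1 || q3)
  F T T F  ✗ fails (q1 || !q3 || q4)
  F T T T  ✓ satisfies all
  T F F F  ✗ fails (q2 || !q1 || q3)
  T F F T  ✗ fails (q2 || !q1 || q3)
  T F T F  ✗ fails (q2 || !q1 || q4)
  T F T T  ✗ fails (!q1 || !q4 || !q3)
  T T F F  ✓ satisfies all
  T T F T  ✗ fails (!q1 || q3 || !q4)
  T T T F  ✓ satisfies all
  T T T T  ✗ fails (!q1 || !q4 || !q3)
4 of the 16 rows are models.

4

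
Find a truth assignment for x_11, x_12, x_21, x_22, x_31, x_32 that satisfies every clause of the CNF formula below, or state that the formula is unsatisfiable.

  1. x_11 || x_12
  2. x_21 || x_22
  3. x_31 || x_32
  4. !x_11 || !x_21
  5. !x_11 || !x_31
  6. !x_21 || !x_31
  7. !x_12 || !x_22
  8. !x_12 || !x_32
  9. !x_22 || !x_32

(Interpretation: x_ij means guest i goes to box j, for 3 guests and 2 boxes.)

Suppose x_11 = true.
The clause (!x_21) is unit, so x_21 = false.
The clause (x_22) is unit, so x_22 = true.
The clause (!x_31) is unit, so x_31 = false.
The clause (x_32) is unit, so x_32 = true.
Now (!x_32) is unsatisfied and unit — conflict.
Undo x_11 and try x_11 = false.
The clause (x_12) is unit, so x_12 = true.
The clause (!x_22) is unit, so x_22 = false.
The clause (x_21) is unit, so x_21 = true.
The clause (!x_31) is unit, so x_31 = false.
The clause (x_32) is unit, so x_32 = true.
Now (!x_32) is unsatisfied and unit — conflict.
Either choice for x_11 ends in contradiction.

UNSATISFIABLE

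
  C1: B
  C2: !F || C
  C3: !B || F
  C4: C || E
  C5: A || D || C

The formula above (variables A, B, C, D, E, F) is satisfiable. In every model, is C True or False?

True

Suppose C = false.
(B) alone gives B = true.
(!F) alone gives F = false.
But (F) is also a unit clause — contradiction.
So every satisfying assignment has C = True.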